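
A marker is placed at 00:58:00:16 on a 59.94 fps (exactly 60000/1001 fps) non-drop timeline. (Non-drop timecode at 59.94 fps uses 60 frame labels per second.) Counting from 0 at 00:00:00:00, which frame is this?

208816

Total seconds to the label: (0 × 3600 + 58 × 60 + 0) = 3480.
Frame index = 3480 × 60 + 16 = 208816.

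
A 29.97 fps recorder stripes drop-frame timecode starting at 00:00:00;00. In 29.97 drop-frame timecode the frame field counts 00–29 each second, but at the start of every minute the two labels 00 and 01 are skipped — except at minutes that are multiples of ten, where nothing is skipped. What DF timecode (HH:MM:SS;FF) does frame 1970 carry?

Ten DF minutes hold 17982 frames, so frame 1970 lies in block 0 (frames 0–17981) with 1970 frames into that block.
The block's first minute is 1800 frames and the rest 1798 each; 1970 frames reaches minute 1, so 0 × 18 + 1 × 2 = 2 labels have been skipped so far.
Adding those back, label number 1970 + 2 = 1972 at 30 labels/s is 65 s + 22 f = 0 h 1 min 5 s frame 22, i.e. 00:01:05;22.

00:01:05;22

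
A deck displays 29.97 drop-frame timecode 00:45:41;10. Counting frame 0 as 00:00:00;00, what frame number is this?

82158

As if non-drop at 30 labels/s: (0 × 3600 + 45 × 60 + 41) × 30 + 10 = 82240.
Minute boundaries passed: 45; those not divisible by 10: 45 − 4 = 41; dropped labels = 2 × 41 = 82.
Actual frame index = 82240 − 82 = 82158.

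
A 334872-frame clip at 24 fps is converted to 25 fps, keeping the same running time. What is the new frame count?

Target frames = source frames × (target rate / source rate) = 334872 × (25)/(24) = 334872 × 25/24 = 348825.

348825 frames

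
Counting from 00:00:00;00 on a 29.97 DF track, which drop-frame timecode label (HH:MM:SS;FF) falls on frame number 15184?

Ten DF minutes hold 17982 frames, so frame 15184 lies in block 0 (frames 0–17981) with 15184 frames into that block.
The block's first minute is 1800 frames and the rest 1798 each; 15184 frames reaches minute 8, so 0 × 18 + 8 × 2 = 16 labels have been skipped so far.
Adding those back, label number 15184 + 16 = 15200 at 30 labels/s is 506 s + 20 f = 0 h 8 min 26 s frame 20, i.e. 00:08:26;20.

00:08:26;20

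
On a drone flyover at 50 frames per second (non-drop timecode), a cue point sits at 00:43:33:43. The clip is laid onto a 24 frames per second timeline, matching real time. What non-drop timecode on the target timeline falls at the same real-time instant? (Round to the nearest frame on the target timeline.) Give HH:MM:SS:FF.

Source frame index: (0×3600 + 43×60 + 33) × 50 + 43 = 130693.
Real time: 130693 / (50) = 130693/50 s.
Target frame: (130693/50) × (24) = 1568316/25 ≈ 62732.640 → 62733.
At 24 labels/s: frame 62733 → 00:43:33:21.

00:43:33:21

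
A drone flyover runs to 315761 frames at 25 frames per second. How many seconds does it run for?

Running time = 315761 / (25) = 12630.44 s.

12630.44 seconds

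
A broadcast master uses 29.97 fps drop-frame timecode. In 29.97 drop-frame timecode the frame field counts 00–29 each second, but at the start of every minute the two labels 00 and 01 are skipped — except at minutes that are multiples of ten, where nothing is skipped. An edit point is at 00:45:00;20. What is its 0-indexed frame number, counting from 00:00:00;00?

As if non-drop at 30 labels/s: (0 × 3600 + 45 × 60 + 0) × 30 + 20 = 81020.
Minute boundaries passed: 45; those not divisible by 10: 45 − 4 = 41; dropped labels = 2 × 41 = 82.
Actual frame index = 81020 − 82 = 80938.

80938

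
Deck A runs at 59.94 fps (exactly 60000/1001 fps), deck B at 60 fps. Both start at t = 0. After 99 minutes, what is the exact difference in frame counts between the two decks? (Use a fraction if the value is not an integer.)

32400/91 frames

99 min = 5940 s.
A emits 60000/1001 × 5940 = 32400000/91 frames; B emits 60 × 5940 = 356400.
Difference = 32400/91 frames (≈ 356.0440); B is ahead of A.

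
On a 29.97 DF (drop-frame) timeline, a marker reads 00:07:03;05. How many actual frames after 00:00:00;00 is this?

12681

As if non-drop at 30 labels/s: (0 × 3600 + 7 × 60 + 3) × 30 + 5 = 12695.
Minute boundaries passed: 7; those not divisible by 10: 7 − 0 = 7; dropped labels = 2 × 7 = 14.
Actual frame index = 12695 − 14 = 12681.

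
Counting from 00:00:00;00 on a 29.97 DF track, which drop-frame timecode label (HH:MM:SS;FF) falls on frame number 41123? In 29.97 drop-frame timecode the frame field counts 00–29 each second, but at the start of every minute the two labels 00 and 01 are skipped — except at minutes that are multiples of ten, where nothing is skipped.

00:22:52;03

Each 10-minute DF block holds 10 × 60 × 30 − 9 × 2 = 17982 frames. 41123 ÷ 17982 → 2 full blocks, remainder 5159.
Within the partial block the first minute is 1800 frames and each further minute 1798, so 2 further minute boundaries passed. Total skipped labels = 18 × 2 + 2 × 2 = 40.
Non-drop label index = 41123 + 40 = 41163; at 30 labels/s that is 00:22:52:03, i.e. DF 00:22:52;03.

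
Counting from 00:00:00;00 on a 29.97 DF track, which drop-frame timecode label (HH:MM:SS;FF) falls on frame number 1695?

Each 10-minute DF block holds 10 × 60 × 30 − 9 × 2 = 17982 frames. 1695 ÷ 17982 → 0 full blocks, remainder 1695.
Within the partial block the first minute is 1800 frames and each further minute 1798, so 0 further minute boundaries passed. Total skipped labels = 18 × 0 + 2 × 0 = 0.
Non-drop label index = 1695 + 0 = 1695; at 30 labels/s that is 00:00:56:15, i.e. DF 00:00:56;15.

00:00:56;15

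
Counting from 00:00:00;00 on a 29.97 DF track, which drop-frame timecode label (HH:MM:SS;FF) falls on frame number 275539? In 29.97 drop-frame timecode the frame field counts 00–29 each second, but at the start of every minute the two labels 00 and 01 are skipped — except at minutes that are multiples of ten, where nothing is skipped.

02:33:13;25

Ten DF minutes hold 17982 frames, so frame 275539 lies in block 15 (frames 269730–287711) with 5809 frames into that block.
The block's first minute is 1800 frames and the rest 1798 each; 5809 frames reaches minute 3, so 15 × 18 + 3 × 2 = 276 labels have been skipped so far.
Adding those back, label number 275539 + 276 = 275815 at 30 labels/s is 9193 s + 25 f = 2 h 33 min 13 s frame 25, i.e. 02:33:13;25.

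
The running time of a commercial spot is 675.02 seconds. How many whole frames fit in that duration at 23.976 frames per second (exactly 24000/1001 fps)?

16184 frames

Frames = 675.02 × 24000/1001 = 16200480/1001 ≈ 16184.2957.
Complete frames: 16184.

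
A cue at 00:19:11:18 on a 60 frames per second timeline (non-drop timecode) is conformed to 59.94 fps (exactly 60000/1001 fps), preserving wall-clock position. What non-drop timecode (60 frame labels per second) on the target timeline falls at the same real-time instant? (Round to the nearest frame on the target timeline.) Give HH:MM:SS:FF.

00:19:10:09

Source frame index: (0×3600 + 19×60 + 11) × 60 + 18 = 69078.
Real time: 69078 / (60) = 11513/10 s.
Target frame: (11513/10) × (60000/1001) = 69078000/1001 ≈ 69008.991 → 69009.
At 60 labels/s: frame 69009 → 00:19:10:09.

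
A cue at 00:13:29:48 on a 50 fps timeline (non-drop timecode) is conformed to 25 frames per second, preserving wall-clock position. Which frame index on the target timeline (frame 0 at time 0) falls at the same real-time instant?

Source frame index: (0×3600 + 13×60 + 29) × 50 + 48 = 40498.
Real time: 40498 / (50) = 20249/25 s.
Target frame: (20249/25) × (25) = 20249.

frame 20249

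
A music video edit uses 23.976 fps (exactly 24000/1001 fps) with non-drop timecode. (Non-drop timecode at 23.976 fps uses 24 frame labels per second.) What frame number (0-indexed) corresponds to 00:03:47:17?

Total seconds to the label: (0 × 3600 + 3 × 60 + 47) = 227.
Frame index = 227 × 24 + 17 = 5465.

5465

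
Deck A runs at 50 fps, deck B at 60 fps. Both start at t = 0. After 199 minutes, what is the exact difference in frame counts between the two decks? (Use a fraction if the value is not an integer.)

199 min = 11940 s.
A emits 50 × 11940 = 597000 frames; B emits 60 × 11940 = 716400.
Difference = 119400 frames; B is ahead of A.

119400 frames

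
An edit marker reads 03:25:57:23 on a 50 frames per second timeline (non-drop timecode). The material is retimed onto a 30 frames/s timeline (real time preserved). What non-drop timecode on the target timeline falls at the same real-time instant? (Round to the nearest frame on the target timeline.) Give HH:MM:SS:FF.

Source frame index: (3×3600 + 25×60 + 57) × 50 + 23 = 617873.
Real time: 617873 / (50) = 617873/50 s.
Target frame: (617873/50) × (30) = 1853619/5 ≈ 370723.800 → 370724.
At 30 labels/s: frame 370724 → 03:25:57:14.

03:25:57:14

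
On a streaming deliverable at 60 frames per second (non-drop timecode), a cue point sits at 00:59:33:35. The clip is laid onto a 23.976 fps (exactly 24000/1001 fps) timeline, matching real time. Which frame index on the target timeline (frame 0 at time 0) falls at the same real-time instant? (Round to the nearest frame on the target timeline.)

Source frame index: (0×3600 + 59×60 + 33) × 60 + 35 = 214415.
Real time: 214415 / (60) = 42883/12 s.
Target frame: (42883/12) × (24000/1001) = 85766000/1001 ≈ 85680.320 → 85680.

frame 85680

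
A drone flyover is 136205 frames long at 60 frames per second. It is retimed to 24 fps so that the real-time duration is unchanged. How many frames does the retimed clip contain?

54482 frames

Frames at target rate = 136205 × (24) / (60) = 54482.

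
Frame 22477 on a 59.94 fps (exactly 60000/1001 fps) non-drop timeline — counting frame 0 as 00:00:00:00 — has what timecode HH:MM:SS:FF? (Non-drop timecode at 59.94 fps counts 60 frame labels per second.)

22477 ÷ 60 = 374 full seconds, remainder 37 frames.
374 s = 0 h 6 min 14 s.
Timecode: 00:06:14:37.

00:06:14:37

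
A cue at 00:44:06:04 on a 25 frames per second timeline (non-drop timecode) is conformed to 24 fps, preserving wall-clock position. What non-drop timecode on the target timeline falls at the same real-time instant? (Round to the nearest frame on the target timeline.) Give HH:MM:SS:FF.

Source frame index: (0×3600 + 44×60 + 6) × 25 + 4 = 66154.
Real time: 66154 / (25) = 66154/25 s.
Target frame: (66154/25) × (24) = 1587696/25 ≈ 63507.840 → 63508.
At 24 labels/s: frame 63508 → 00:44:06:04.

00:44:06:04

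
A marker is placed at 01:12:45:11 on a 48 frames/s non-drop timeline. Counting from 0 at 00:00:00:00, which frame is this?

frame 209531

Total seconds to the label: (1 × 3600 + 12 × 60 + 45) = 4365.
Frame index = 4365 × 48 + 11 = 209531.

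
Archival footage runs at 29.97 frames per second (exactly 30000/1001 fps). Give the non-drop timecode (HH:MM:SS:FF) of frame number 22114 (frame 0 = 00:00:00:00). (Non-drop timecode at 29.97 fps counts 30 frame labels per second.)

22114 ÷ 30 = 737 full seconds, remainder 4 frames.
737 s = 0 h 12 min 17 s.
Timecode: 00:12:17:04.

00:12:17:04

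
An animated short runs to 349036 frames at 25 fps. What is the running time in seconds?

13961.44 seconds

Running time = 349036 / (25) = 13961.44 s.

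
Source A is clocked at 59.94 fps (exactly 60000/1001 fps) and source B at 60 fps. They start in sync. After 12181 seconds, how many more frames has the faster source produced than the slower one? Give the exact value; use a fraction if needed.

56220/77 frames

A emits 60000/1001 × 12181 = 56220000/77 frames; B emits 60 × 12181 = 730860.
Difference = 56220/77 frames (≈ 730.1299); B is ahead of A.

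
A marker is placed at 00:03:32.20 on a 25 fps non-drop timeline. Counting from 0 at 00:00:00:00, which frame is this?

frame 5320

Total seconds to the label: (0 × 3600 + 3 × 60 + 32) = 212.
Frame index = 212 × 25 + 20 = 5320.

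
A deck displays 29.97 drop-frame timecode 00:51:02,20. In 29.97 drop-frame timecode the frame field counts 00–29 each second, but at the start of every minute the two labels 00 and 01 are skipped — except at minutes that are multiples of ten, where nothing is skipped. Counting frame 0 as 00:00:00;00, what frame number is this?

Complete 10-minute blocks: 5, each 17982 frames → 89910.
Remaining 1 whole minute in the current block: 1800 + 0 × 1798 = 1800 frames.
Within the current minute: 2 × 30 + 20 − 2 = 78 (labels ;00/;01 skipped at this minute). Total = 89910 + 1800 + 78 = 91788.

91788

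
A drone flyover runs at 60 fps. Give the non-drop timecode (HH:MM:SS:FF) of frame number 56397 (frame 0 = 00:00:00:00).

56397 ÷ 60 = 939 full seconds, remainder 57 frames.
939 s = 0 h 15 min 39 s.
Timecode: 00:15:39:57.

00:15:39:57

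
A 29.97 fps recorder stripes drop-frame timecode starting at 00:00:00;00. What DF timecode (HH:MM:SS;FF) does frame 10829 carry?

00:06:01;11

Ten DF minutes hold 17982 frames, so frame 10829 lies in block 0 (frames 0–17981) with 10829 frames into that block.
The block's first minute is 1800 frames and the rest 1798 each; 10829 frames reaches minute 6, so 0 × 18 + 6 × 2 = 12 labels have been skipped so far.
Adding those back, label number 10829 + 12 = 10841 at 30 labels/s is 361 s + 11 f = 0 h 6 min 1 s frame 11, i.e. 00:06:01;11.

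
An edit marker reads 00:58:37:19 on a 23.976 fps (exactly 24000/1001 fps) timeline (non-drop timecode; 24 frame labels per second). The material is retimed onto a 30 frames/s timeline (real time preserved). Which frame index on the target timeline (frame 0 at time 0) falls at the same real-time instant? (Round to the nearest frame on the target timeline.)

Source frame index: (0×3600 + 58×60 + 37) × 24 + 19 = 84427.
Real time: 84427 / (24000/1001) = 84511427/24000 s.
Target frame: (84511427/24000) × (30) = 84511427/800 ≈ 105639.284 → 105639.

frame 105639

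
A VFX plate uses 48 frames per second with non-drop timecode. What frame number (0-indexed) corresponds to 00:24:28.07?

frame 70471

Total seconds to the label: (0 × 3600 + 24 × 60 + 28) = 1468.
Frame index = 1468 × 48 + 7 = 70471.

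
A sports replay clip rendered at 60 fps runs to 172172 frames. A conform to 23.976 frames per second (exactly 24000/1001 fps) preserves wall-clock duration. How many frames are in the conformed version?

Target frames = source frames × (target rate / source rate) = 172172 × (24000/1001)/(60) = 172172 × 400/1001 = 68800.

68800 frames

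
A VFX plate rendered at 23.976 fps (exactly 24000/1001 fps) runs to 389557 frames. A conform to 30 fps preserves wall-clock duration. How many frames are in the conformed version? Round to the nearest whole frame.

Frames at target rate = 389557 × (30) / (24000/1001) = 389946557/800 ≈ 487433.196.
Nearest whole frame: 487433.

487433 frames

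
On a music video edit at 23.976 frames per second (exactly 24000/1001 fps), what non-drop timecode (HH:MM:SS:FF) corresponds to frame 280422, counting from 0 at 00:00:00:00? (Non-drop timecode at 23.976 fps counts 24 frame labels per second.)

03:14:44:06

280422 ÷ 24 = 11684 full seconds, remainder 6 frames.
11684 s = 3 h 14 min 44 s.
Timecode: 03:14:44:06.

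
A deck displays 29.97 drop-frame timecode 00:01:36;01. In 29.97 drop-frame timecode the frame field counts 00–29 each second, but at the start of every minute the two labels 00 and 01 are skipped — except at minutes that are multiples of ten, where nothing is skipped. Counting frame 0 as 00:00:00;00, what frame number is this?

As if non-drop at 30 labels/s: (0 × 3600 + 1 × 60 + 36) × 30 + 1 = 2881.
Minute boundaries passed: 1; those not divisible by 10: 1 − 0 = 1; dropped labels = 2 × 1 = 2.
Actual frame index = 2881 − 2 = 2879.

2879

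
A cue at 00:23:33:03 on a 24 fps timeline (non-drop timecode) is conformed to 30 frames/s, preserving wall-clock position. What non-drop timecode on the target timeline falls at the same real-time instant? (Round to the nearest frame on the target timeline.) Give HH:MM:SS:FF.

00:23:33:04

Source frame index: (0×3600 + 23×60 + 33) × 24 + 3 = 33915.
Real time: 33915 / (24) = 11305/8 s.
Target frame: (11305/8) × (30) = 169575/4 ≈ 42393.750 → 42394.
At 30 labels/s: frame 42394 → 00:23:33:04.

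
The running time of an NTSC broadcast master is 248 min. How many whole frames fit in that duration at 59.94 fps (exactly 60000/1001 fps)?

248 min = 14880 s.
Frames = 14880 × 60000/1001 = 892800000/1001 ≈ 891908.0919.
Complete frames: 891908.

891908 frames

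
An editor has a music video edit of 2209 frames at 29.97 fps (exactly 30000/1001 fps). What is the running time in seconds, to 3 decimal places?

Running time = 2209 × 1001/30000 = 2211209/30000 s ≈ 73.707 s.

73.707 seconds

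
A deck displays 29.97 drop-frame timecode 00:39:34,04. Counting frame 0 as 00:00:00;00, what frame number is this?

As if non-drop at 30 labels/s: (0 × 3600 + 39 × 60 + 34) × 30 + 4 = 71224.
Minute boundaries passed: 39; those not divisible by 10: 39 − 3 = 36; dropped labels = 2 × 36 = 72.
Actual frame index = 71224 − 72 = 71152.

71152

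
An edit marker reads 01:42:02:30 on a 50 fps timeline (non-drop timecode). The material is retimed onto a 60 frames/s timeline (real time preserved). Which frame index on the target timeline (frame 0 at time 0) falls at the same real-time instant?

frame 367356

Source frame index: (1×3600 + 42×60 + 2) × 50 + 30 = 306130.
Real time: 306130 / (50) = 30613/5 s.
Target frame: (30613/5) × (60) = 367356.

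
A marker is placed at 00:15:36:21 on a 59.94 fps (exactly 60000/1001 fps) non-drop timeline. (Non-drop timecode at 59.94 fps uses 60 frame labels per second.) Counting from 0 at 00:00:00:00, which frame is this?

Total seconds to the label: (0 × 3600 + 15 × 60 + 36) = 936.
Frame index = 936 × 60 + 21 = 56181.

frame 56181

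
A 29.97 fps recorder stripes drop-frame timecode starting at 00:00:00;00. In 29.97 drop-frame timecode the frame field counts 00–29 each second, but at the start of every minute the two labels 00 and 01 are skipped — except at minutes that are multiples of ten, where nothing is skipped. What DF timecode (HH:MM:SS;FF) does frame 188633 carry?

01:44:54;01

Each 10-minute DF block holds 10 × 60 × 30 − 9 × 2 = 17982 frames. 188633 ÷ 17982 → 10 full blocks, remainder 8813.
Within the partial block the first minute is 1800 frames and each further minute 1798, so 4 further minute boundaries passed. Total skipped labels = 18 × 10 + 2 × 4 = 188.
Non-drop label index = 188633 + 188 = 188821; at 30 labels/s that is 01:44:54:01, i.e. DF 01:44:54;01.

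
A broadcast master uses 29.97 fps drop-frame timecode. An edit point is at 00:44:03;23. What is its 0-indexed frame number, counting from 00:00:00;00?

79233

Complete 10-minute blocks: 4, each 17982 frames → 71928.
Remaining 4 whole minutes in the current block: 1800 + 3 × 1798 = 7194 frames.
Within the current minute: 3 × 30 + 23 − 2 = 111 (labels ;00/;01 skipped at this minute). Total = 71928 + 7194 + 111 = 79233.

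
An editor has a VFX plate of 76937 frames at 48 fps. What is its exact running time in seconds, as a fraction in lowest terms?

Running time = 76937 ÷ (48) = 76937 × 1/48 = 76937/48 s.

76937/48 seconds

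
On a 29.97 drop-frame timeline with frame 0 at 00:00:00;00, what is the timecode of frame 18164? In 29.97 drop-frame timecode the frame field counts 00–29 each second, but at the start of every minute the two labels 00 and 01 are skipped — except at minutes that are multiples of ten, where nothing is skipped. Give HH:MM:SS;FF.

Ten DF minutes hold 17982 frames, so frame 18164 lies in block 1 (frames 17982–35963) with 182 frames into that block.
The block's first minute is 1800 frames and the rest 1798 each; 182 frames reaches minute 0, so 1 × 18 + 0 × 2 = 18 labels have been skipped so far.
Adding those back, label number 18164 + 18 = 18182 at 30 labels/s is 606 s + 2 f = 0 h 10 min 6 s frame 2, i.e. 00:10:06;02.

00:10:06;02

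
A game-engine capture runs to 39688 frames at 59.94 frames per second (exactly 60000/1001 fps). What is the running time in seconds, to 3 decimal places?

662.128 seconds

Running time = 39688 × 1001/60000 = 4965961/7500 s ≈ 662.128 s.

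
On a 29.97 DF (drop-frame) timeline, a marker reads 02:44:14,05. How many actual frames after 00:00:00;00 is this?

295329

As if non-drop at 30 labels/s: (2 × 3600 + 44 × 60 + 14) × 30 + 5 = 295625.
Minute boundaries passed: 164; those not divisible by 10: 164 − 16 = 148; dropped labels = 2 × 148 = 296.
Actual frame index = 295625 − 296 = 295329.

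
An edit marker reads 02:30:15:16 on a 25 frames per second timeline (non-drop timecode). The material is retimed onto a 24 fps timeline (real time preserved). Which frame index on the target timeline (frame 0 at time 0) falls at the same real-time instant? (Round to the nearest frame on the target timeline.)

frame 216375

Source frame index: (2×3600 + 30×60 + 15) × 25 + 16 = 225391.
Real time: 225391 / (25) = 225391/25 s.
Target frame: (225391/25) × (24) = 5409384/25 ≈ 216375.360 → 216375.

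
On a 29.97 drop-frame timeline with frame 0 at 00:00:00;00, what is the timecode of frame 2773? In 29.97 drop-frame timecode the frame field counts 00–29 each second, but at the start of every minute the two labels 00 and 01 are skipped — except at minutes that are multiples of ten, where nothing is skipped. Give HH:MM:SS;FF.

Each 10-minute DF block holds 10 × 60 × 30 − 9 × 2 = 17982 frames. 2773 ÷ 17982 → 0 full blocks, remainder 2773.
Within the partial block the first minute is 1800 frames and each further minute 1798, so 1 further minute boundary passed. Total skipped labels = 18 × 0 + 2 × 1 = 2.
Non-drop label index = 2773 + 2 = 2775; at 30 labels/s that is 00:01:32:15, i.e. DF 00:01:32;15.

00:01:32;15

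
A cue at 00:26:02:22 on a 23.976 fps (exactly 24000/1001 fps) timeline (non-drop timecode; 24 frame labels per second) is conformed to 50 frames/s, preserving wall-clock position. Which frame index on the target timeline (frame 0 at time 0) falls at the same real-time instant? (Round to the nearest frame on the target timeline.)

Source frame index: (0×3600 + 26×60 + 2) × 24 + 22 = 37510.
Real time: 37510 / (24000/1001) = 3754751/2400 s.
Target frame: (3754751/2400) × (50) = 3754751/48 ≈ 78223.979 → 78224.

frame 78224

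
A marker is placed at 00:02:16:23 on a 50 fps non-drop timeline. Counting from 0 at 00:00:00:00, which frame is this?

Total seconds to the label: (0 × 3600 + 2 × 60 + 16) = 136.
Frame index = 136 × 50 + 23 = 6823.

frame 6823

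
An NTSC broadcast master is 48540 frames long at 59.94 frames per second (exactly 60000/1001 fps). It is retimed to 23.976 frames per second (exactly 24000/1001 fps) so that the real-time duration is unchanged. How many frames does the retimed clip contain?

19416 frames

Target frames = source frames × (target rate / source rate) = 48540 × (24000/1001)/(60000/1001) = 48540 × 2/5 = 19416.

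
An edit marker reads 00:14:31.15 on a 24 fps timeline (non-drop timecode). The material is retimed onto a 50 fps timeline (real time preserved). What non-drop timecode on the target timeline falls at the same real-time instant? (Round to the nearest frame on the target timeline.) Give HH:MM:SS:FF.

Source frame index: (0×3600 + 14×60 + 31) × 24 + 15 = 20919.
Real time: 20919 / (24) = 6973/8 s.
Target frame: (6973/8) × (50) = 174325/4 ≈ 43581.250 → 43581.
At 50 labels/s: frame 43581 → 00:14:31:31.

00:14:31:31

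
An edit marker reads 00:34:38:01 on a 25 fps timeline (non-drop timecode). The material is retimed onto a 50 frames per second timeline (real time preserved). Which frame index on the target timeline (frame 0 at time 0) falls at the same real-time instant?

Source frame index: (0×3600 + 34×60 + 38) × 25 + 1 = 51951.
Real time: 51951 / (25) = 51951/25 s.
Target frame: (51951/25) × (50) = 103902.

frame 103902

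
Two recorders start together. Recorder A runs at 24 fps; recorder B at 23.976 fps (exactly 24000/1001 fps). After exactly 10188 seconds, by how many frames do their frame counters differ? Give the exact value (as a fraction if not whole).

A emits 24 × 10188 = 244512 frames; B emits 24000/1001 × 10188 = 244512000/1001.
Difference = 244512/1001 frames (≈ 244.2677); B is behind A.

244512/1001 frames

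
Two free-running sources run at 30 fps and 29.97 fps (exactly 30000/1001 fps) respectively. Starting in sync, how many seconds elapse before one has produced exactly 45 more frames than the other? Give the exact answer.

The gap grows by |30000/1001 − 30| = 30/1001 frames per second.
Time for a 45-frame gap: 45 ÷ (30/1001) = 1501.5 s.

1501.5 seconds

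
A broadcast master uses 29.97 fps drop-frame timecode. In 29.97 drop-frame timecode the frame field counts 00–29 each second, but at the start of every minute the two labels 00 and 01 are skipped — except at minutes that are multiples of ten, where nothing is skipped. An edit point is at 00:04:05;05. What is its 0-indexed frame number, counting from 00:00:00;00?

7347

Complete 10-minute blocks: 0, each 17982 frames → 0.
Remaining 4 whole minutes in the current block: 1800 + 3 × 1798 = 7194 frames.
Within the current minute: 5 × 30 + 5 − 2 = 153 (labels ;00/;01 skipped at this minute). Total = 0 + 7194 + 153 = 7347.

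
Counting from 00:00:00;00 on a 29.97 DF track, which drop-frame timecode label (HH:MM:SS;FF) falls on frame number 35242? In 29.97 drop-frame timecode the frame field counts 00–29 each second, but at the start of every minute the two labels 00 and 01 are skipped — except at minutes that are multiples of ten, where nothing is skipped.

Ten DF minutes hold 17982 frames, so frame 35242 lies in block 1 (frames 17982–35963) with 17260 frames into that block.
The block's first minute is 1800 frames and the rest 1798 each; 17260 frames reaches minute 9, so 1 × 18 + 9 × 2 = 36 labels have been skipped so far.
Adding those back, label number 35242 + 36 = 35278 at 30 labels/s is 1175 s + 28 f = 0 h 19 min 35 s frame 28, i.e. 00:19:35;28.

00:19:35;28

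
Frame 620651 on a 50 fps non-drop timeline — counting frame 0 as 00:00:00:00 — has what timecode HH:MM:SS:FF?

03:26:53:01

620651 ÷ 50 = 12413 full seconds, remainder 1 frame.
12413 s = 3 h 26 min 53 s.
Timecode: 03:26:53:01.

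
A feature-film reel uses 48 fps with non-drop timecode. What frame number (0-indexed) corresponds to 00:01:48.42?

frame 5226

Total seconds to the label: (0 × 3600 + 1 × 60 + 48) = 108.
Frame index = 108 × 48 + 42 = 5226.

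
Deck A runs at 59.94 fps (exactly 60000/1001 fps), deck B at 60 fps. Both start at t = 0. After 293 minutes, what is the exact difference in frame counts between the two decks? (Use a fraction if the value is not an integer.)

1054800/1001 frames

293 min = 17580 s.
A emits 60000/1001 × 17580 = 1054800000/1001 frames; B emits 60 × 17580 = 1054800.
Difference = 1054800/1001 frames (≈ 1053.7463); B is ahead of A.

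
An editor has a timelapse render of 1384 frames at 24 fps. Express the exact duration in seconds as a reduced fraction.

173/3 seconds

Running time = 1384 ÷ (24) = 1384 × 1/24 = 173/3 s.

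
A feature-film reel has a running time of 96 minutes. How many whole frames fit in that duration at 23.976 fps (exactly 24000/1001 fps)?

96 min = 5760 s.
Frames = 5760 × 24000/1001 = 138240000/1001 ≈ 138101.8981.
Complete frames: 138101.

138101 frames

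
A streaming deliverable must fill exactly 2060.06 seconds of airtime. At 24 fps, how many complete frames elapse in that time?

49441 frames

Frames = 2060.06 × 24 = 1236036/25 ≈ 49441.4400.
Complete frames: 49441.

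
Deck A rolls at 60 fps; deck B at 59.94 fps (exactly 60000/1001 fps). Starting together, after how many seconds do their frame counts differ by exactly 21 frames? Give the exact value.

The gap grows by |60000/1001 − 60| = 60/1001 frames per second.
Time for a 21-frame gap: 21 ÷ (60/1001) = 350.35 s.

350.35 seconds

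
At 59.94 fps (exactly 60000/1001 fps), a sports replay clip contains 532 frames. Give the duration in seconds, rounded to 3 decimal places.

8.876 seconds

Running time = 532 × 1001/60000 = 133133/15000 s ≈ 8.876 s.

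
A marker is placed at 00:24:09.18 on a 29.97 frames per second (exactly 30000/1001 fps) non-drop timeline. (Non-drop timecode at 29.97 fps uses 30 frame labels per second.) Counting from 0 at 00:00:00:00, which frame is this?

43488

Total seconds to the label: (0 × 3600 + 24 × 60 + 9) = 1449.
Frame index = 1449 × 30 + 18 = 43488.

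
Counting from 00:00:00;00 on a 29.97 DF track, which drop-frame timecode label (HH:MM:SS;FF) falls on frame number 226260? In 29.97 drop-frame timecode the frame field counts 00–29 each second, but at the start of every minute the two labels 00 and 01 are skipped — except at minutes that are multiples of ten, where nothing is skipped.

Ten DF minutes hold 17982 frames, so frame 226260 lies in block 12 (frames 215784–233765) with 10476 frames into that block.
The block's first minute is 1800 frames and the rest 1798 each; 10476 frames reaches minute 5, so 12 × 18 + 5 × 2 = 226 labels have been skipped so far.
Adding those back, label number 226260 + 226 = 226486 at 30 labels/s is 7549 s + 16 f = 2 h 5 min 49 s frame 16, i.e. 02:05:49;16.

02:05:49;16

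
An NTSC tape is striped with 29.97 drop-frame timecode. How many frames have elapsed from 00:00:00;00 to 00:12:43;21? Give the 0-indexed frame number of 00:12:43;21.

22889

As if non-drop at 30 labels/s: (0 × 3600 + 12 × 60 + 43) × 30 + 21 = 22911.
Minute boundaries passed: 12; those not divisible by 10: 12 − 1 = 11; dropped labels = 2 × 11 = 22.
Actual frame index = 22911 − 22 = 22889.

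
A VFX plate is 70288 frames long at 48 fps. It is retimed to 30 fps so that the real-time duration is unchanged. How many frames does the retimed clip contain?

43930 frames

Target frames = source frames × (target rate / source rate) = 70288 × (30)/(48) = 70288 × 5/8 = 43930.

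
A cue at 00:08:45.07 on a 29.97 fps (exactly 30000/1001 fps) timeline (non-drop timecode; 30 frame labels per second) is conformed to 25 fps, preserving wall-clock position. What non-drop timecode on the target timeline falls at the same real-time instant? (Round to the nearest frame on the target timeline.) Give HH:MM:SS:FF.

Source frame index: (0×3600 + 8×60 + 45) × 30 + 7 = 15757.
Real time: 15757 / (30000/1001) = 15772757/30000 s.
Target frame: (15772757/30000) × (25) = 15772757/1200 ≈ 13143.964 → 13144.
At 25 labels/s: frame 13144 → 00:08:45:19.

00:08:45:19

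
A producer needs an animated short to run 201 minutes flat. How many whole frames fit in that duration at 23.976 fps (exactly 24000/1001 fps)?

201 min = 12060 s.
Frames = 12060 × 24000/1001 = 289440000/1001 ≈ 289150.8492.
Complete frames: 289150.

289150 frames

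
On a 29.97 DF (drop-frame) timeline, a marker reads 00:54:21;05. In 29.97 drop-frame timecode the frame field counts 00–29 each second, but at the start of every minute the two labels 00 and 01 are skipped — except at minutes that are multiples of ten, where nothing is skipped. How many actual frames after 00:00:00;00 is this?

97737

As if non-drop at 30 labels/s: (0 × 3600 + 54 × 60 + 21) × 30 + 5 = 97835.
Minute boundaries passed: 54; those not divisible by 10: 54 − 5 = 49; dropped labels = 2 × 49 = 98.
Actual frame index = 97835 − 98 = 97737.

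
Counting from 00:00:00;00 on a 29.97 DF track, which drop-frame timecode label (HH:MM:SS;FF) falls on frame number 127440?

01:10:52;06

Ten DF minutes hold 17982 frames, so frame 127440 lies in block 7 (frames 125874–143855) with 1566 frames into that block.
The block's first minute is 1800 frames and the rest 1798 each; 1566 frames reaches minute 0, so 7 × 18 + 0 × 2 = 126 labels have been skipped so far.
Adding those back, label number 127440 + 126 = 127566 at 30 labels/s is 4252 s + 6 f = 1 h 10 min 52 s frame 6, i.e. 01:10:52;06.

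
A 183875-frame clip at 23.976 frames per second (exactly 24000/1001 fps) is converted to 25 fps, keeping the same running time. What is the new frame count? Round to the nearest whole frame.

191728 frames

Frames at target rate = 183875 × (25) / (24000/1001) = 36811775/192 ≈ 191727.995.
Nearest whole frame: 191728.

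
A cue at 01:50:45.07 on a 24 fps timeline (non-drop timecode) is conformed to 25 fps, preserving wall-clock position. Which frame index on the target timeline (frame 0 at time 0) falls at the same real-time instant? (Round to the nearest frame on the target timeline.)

Source frame index: (1×3600 + 50×60 + 45) × 24 + 7 = 159487.
Real time: 159487 / (24) = 159487/24 s.
Target frame: (159487/24) × (25) = 3987175/24 ≈ 166132.292 → 166132.

frame 166132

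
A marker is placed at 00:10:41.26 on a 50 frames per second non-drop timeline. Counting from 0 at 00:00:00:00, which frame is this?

frame 32076

Total seconds to the label: (0 × 3600 + 10 × 60 + 41) = 641.
Frame index = 641 × 50 + 26 = 32076.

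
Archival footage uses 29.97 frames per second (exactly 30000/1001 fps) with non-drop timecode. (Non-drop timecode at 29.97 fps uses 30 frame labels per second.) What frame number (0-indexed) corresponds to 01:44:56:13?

Total seconds to the label: (1 × 3600 + 44 × 60 + 56) = 6296.
Frame index = 6296 × 30 + 13 = 188893.

frame 188893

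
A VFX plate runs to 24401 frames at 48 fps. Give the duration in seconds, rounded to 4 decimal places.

508.3542 seconds

Running time = 24401 × 1/48 = 24401/48 s ≈ 508.3542 s.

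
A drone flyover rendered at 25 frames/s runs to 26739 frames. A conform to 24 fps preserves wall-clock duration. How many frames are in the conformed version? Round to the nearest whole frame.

25669 frames

Frames at target rate = 26739 × (24) / (25) = 641736/25 ≈ 25669.440.
Nearest whole frame: 25669.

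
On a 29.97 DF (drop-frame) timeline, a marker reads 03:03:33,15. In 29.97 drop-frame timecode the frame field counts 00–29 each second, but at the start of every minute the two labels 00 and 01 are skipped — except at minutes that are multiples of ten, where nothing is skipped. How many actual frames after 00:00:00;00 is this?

As if non-drop at 30 labels/s: (3 × 3600 + 3 × 60 + 33) × 30 + 15 = 330405.
Minute boundaries passed: 183; those not divisible by 10: 183 − 18 = 165; dropped labels = 2 × 165 = 330.
Actual frame index = 330405 − 330 = 330075.

330075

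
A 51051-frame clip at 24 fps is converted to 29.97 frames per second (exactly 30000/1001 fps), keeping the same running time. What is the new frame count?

63750 frames

Target frames = source frames × (target rate / source rate) = 51051 × (30000/1001)/(24) = 51051 × 1250/1001 = 63750.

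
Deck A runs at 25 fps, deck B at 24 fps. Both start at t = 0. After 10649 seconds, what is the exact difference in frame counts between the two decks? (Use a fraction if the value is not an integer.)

A emits 25 × 10649 = 266225 frames; B emits 24 × 10649 = 255576.
Difference = 10649 frames; B is behind A.

10649 frames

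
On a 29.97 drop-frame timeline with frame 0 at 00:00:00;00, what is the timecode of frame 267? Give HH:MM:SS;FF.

00:00:08;27

Ten DF minutes hold 17982 frames, so frame 267 lies in block 0 (frames 0–17981) with 267 frames into that block.
The block's first minute is 1800 frames and the rest 1798 each; 267 frames reaches minute 0, so 0 × 18 + 0 × 2 = 0 labels have been skipped so far.
Adding those back, label number 267 + 0 = 267 at 30 labels/s is 8 s + 27 f = 0 h 0 min 8 s frame 27, i.e. 00:00:08;27.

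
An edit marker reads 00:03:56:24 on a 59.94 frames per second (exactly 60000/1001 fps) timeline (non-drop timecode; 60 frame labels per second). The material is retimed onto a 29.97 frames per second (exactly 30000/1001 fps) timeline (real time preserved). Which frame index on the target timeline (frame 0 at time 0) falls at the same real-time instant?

frame 7092

Source frame index: (0×3600 + 3×60 + 56) × 60 + 24 = 14184.
Real time: 14184 / (60000/1001) = 591591/2500 s.
Target frame: (591591/2500) × (30000/1001) = 7092.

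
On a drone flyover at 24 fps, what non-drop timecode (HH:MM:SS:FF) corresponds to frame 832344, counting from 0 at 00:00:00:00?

09:38:01:00

832344 ÷ 24 = 34681 full seconds, remainder 0 frames.
34681 s = 9 h 38 min 1 s.
Timecode: 09:38:01:00.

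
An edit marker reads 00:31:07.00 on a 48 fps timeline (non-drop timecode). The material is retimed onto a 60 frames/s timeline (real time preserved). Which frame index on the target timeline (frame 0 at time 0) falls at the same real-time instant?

Source frame index: (0×3600 + 31×60 + 7) × 48 + 0 = 89616.
Real time: 89616 / (48) = 1867 s.
Target frame: (1867) × (60) = 112020.

frame 112020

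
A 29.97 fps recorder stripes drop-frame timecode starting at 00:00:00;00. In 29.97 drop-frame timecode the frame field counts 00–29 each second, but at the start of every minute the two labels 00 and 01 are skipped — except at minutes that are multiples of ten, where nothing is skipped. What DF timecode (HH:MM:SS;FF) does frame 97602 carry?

00:54:16;20

Each 10-minute DF block holds 10 × 60 × 30 − 9 × 2 = 17982 frames. 97602 ÷ 17982 → 5 full blocks, remainder 7692.
Within the partial block the first minute is 1800 frames and each further minute 1798, so 4 further minute boundaries passed. Total skipped labels = 18 × 5 + 2 × 4 = 98.
Non-drop label index = 97602 + 98 = 97700; at 30 labels/s that is 00:54:16:20, i.e. DF 00:54:16;20.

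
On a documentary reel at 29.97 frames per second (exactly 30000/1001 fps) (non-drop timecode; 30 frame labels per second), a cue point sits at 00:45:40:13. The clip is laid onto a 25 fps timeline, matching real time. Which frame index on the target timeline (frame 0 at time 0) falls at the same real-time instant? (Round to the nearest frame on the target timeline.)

Source frame index: (0×3600 + 45×60 + 40) × 30 + 13 = 82213.
Real time: 82213 / (30000/1001) = 82295213/30000 s.
Target frame: (82295213/30000) × (25) = 82295213/1200 ≈ 68579.344 → 68579.

frame 68579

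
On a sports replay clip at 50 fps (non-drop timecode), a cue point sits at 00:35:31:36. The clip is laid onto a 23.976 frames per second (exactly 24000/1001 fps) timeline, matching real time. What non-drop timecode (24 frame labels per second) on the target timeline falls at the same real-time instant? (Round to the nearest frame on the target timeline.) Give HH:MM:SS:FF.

00:35:29:14

Source frame index: (0×3600 + 35×60 + 31) × 50 + 36 = 106586.
Real time: 106586 / (50) = 53293/25 s.
Target frame: (53293/25) × (24000/1001) = 51161280/1001 ≈ 51110.170 → 51110.
At 24 labels/s: frame 51110 → 00:35:29:14.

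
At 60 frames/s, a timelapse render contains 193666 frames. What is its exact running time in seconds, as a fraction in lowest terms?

Running time = 193666 ÷ (60) = 193666 × 1/60 = 96833/30 s.

96833/30 seconds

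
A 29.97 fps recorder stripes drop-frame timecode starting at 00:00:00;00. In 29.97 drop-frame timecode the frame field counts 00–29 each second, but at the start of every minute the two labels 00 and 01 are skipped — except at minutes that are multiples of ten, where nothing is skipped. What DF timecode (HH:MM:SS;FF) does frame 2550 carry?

Each 10-minute DF block holds 10 × 60 × 30 − 9 × 2 = 17982 frames. 2550 ÷ 17982 → 0 full blocks, remainder 2550.
Within the partial block the first minute is 1800 frames and each further minute 1798, so 1 further minute boundary passed. Total skipped labels = 18 × 0 + 2 × 1 = 2.
Non-drop label index = 2550 + 2 = 2552; at 30 labels/s that is 00:01:25:02, i.e. DF 00:01:25;02.

00:01:25;02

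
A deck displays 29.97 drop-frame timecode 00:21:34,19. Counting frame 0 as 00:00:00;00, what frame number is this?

As if non-drop at 30 labels/s: (0 × 3600 + 21 × 60 + 34) × 30 + 19 = 38839.
Minute boundaries passed: 21; those not divisible by 10: 21 − 2 = 19; dropped labels = 2 × 19 = 38.
Actual frame index = 38839 − 38 = 38801.

38801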